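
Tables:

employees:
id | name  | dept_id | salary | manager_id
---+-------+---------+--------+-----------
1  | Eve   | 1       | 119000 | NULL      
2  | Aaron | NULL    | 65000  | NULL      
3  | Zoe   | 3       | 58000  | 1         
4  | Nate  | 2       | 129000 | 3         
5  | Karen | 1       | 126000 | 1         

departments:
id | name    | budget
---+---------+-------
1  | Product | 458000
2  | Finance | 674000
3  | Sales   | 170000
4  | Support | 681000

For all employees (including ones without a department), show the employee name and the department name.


LEFT JOIN keeps every row from employees (the left table); where dept_id has no match in departments, the department columns become NULL. Walk through each employee:
  - employee 1 (Eve): dept_id=1 -> matches Product
  - employee 2 (Aaron): dept_id=NULL, no match -> kept with NULL
  - employee 3 (Zoe): dept_id=3 -> matches Sales
  - employee 4 (Nate): dept_id=2 -> matches Finance
  - employee 5 (Karen): dept_id=1 -> matches Product
All 5 rows appear; 1 has NULL department.

SQL:
SELECT a.name, b.name AS department
FROM employees a
LEFT JOIN departments b ON a.dept_id = b.id

Result:
name  | department
------+-----------
Eve   | Product   
Aaron | NULL      
Zoe   | Sales     
Nate  | Finance   
Karen | Product   


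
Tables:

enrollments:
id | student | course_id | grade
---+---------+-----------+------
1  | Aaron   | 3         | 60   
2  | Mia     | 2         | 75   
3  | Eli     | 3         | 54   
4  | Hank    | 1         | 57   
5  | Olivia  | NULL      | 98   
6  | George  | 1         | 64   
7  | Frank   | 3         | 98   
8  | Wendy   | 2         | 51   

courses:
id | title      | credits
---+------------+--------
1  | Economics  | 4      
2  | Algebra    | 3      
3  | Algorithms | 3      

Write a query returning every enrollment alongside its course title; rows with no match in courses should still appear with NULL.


LEFT JOIN keeps every row from enrollments (the left table); where course_id has no match in courses, the course columns become NULL. Walk through each enrollment:
  - enrollment 1 (Aaron): course_id=3 -> matches Algorithms
  - enrollment 2 (Mia): course_id=2 -> matches Algebra
  - enrollment 3 (Eli): course_id=3 -> matches Algorithms
  - enrollment 4 (Hank): course_id=1 -> matches Economics
  - enrollment 5 (Olivia): course_id=NULL, no match -> kept with NULL
  - enrollment 6 (George): course_id=1 -> matches Economics
  - enrollment 7 (Frank): course_id=3 -> matches Algorithms
  - enrollment 8 (Wendy): course_id=2 -> matches Algebra
All 8 rows appear; 1 has NULL course.

SQL:
SELECT a.student, b.title AS course
FROM enrollments a
LEFT JOIN courses b ON a.course_id = b.id

Result:
student | course    
--------+-----------
Aaron   | Algorithms
Mia     | Algebra   
Eli     | Algorithms
Hank    | Economics 
Olivia  | NULL      
George  | Economics 
Frank   | Algorithms
Wendy   | Algebra   


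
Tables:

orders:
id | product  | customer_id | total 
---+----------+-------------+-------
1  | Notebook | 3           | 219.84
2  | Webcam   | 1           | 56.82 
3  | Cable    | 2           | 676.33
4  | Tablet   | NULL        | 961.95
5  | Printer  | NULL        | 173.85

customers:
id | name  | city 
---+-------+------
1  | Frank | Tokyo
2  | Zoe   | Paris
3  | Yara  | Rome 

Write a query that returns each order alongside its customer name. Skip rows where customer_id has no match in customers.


INNER JOIN keeps only orders rows whose customer_id matches an id in customers. Walk through each order:
  - order 1 (Notebook): customer_id=3 -> matches Yara
  - order 2 (Webcam): customer_id=1 -> matches Frank
  - order 3 (Cable): customer_id=2 -> matches Zoe
  - order 4 (Tablet): customer_id=NULL, no match -> dropped
  - order 5 (Printer): customer_id=NULL, no match -> dropped
So 2 of 5 rows are dropped.

SQL:
SELECT a.product, b.name AS customer
FROM orders a
INNER JOIN customers b ON a.customer_id = b.id

Result:
product  | customer
---------+---------
Notebook | Yara    
Webcam   | Frank   
Cable    | Zoe     


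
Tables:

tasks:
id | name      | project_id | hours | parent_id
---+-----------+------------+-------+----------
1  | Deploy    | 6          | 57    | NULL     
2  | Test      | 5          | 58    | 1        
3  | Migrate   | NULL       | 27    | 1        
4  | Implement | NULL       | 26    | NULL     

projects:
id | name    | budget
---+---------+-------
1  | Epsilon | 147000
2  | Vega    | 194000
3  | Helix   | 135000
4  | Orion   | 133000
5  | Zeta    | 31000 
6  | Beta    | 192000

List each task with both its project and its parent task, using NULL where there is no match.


Two LEFT JOINs from the same base table tasks: one to projects via project_id, one to tasks itself via parent_id. Both are LEFT so every task is preserved.
Match against projects:
  - task 1 (Deploy): project_id=6 -> matches Beta
  - task 2 (Test): project_id=5 -> matches Zeta
  - task 3 (Migrate): project_id=NULL, no match -> kept with NULL
  - task 4 (Implement): project_id=NULL, no match -> kept with NULL
Match against tasks (self):
  - task 1 (Deploy): parent_id=NULL -> NULL
  - task 2 (Test): parent_id=1 -> Deploy
  - task 3 (Migrate): parent_id=1 -> Deploy
  - task 4 (Implement): parent_id=NULL -> NULL

SQL:
SELECT a.name, b.name AS project, c.name AS parent
FROM tasks a
LEFT JOIN projects b ON a.project_id = b.id
LEFT JOIN tasks c ON a.parent_id = c.id

Result:
name      | project | parent
----------+---------+-------
Deploy    | Beta    | NULL  
Test      | Zeta    | Deploy
Migrate   | NULL    | Deploy
Implement | NULL    | NULL  


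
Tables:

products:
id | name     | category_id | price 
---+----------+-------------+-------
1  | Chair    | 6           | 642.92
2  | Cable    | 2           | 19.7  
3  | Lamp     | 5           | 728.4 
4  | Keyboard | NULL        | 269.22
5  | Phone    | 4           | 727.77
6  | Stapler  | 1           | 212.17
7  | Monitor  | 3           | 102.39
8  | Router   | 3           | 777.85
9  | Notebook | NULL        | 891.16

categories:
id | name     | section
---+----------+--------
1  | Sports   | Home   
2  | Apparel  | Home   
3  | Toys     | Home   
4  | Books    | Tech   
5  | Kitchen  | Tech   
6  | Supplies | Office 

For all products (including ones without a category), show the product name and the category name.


LEFT JOIN keeps every row from products (the left table); where category_id has no match in categories, the category columns become NULL. Walk through each product:
  - product 1 (Chair): category_id=6 -> matches Supplies
  - product 2 (Cable): category_id=2 -> matches Apparel
  - product 3 (Lamp): category_id=5 -> matches Kitchen
  - product 4 (Keyboard): category_id=NULL, no match -> kept with NULL
  - product 5 (Phone): category_id=4 -> matches Books
  - product 6 (Stapler): category_id=1 -> matches Sports
  - product 7 (Monitor): category_id=3 -> matches Toys
  - product 8 (Router): category_id=3 -> matches Toys
  - product 9 (Notebook): category_id=NULL, no match -> kept with NULL
All 9 rows appear; 2 have NULL category.

SQL:
SELECT a.name, b.name AS category
FROM products a
LEFT JOIN categories b ON a.category_id = b.id

Result:
name     | category
---------+---------
Chair    | Supplies
Cable    | Apparel 
Lamp     | Kitchen 
Keyboard | NULL    
Phone    | Books   
Stapler  | Sports  
Monitor  | Toys    
Router   | Toys    
Notebook | NULL    


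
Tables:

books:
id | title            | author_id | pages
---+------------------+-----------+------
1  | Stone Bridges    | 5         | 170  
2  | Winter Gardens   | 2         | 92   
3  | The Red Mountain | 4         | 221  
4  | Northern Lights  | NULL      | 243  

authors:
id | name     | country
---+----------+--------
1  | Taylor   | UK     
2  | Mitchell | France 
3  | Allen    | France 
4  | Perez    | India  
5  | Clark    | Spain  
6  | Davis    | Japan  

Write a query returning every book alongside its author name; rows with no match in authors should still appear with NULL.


LEFT JOIN keeps every row from books (the left table); where author_id has no match in authors, the author columns become NULL. Walk through each book:
  - book 1 (Stone Bridges): author_id=5 -> matches Clark
  - book 2 (Winter Gardens): author_id=2 -> matches Mitchell
  - book 3 (The Red Mountain): author_id=4 -> matches Perez
  - book 4 (Northern Lights): author_id=NULL, no match -> kept with NULL
All 4 rows appear; 1 has NULL author.

SQL:
SELECT a.title, b.name AS author
FROM books a
LEFT JOIN authors b ON a.author_id = b.id

Result:
title            | author  
-----------------+---------
Stone Bridges    | Clark   
Winter Gardens   | Mitchell
The Red Mountain | Perez   
Northern Lights  | NULL    


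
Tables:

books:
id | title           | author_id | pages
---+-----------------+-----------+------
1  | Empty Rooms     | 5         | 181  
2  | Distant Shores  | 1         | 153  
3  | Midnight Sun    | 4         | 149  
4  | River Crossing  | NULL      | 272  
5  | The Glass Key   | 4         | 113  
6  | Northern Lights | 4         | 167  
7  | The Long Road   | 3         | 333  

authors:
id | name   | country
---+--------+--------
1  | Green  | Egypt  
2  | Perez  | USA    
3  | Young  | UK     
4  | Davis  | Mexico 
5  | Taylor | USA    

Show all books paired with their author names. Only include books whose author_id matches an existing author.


INNER JOIN keeps only books rows whose author_id matches an id in authors. Walk through each book:
  - book 1 (Empty Rooms): author_id=5 -> matches Taylor
  - book 2 (Distant Shores): author_id=1 -> matches Green
  - book 3 (Midnight Sun): author_id=4 -> matches Davis
  - book 4 (River Crossing): author_id=NULL, no match -> dropped
  - book 5 (The Glass Key): author_id=4 -> matches Davis
  - book 6 (Northern Lights): author_id=4 -> matches Davis
  - book 7 (The Long Road): author_id=3 -> matches Young
So 1 of 7 rows is dropped.

SQL:
SELECT a.title, b.name AS author
FROM books a
INNER JOIN authors b ON a.author_id = b.id

Result:
title           | author
----------------+-------
Empty Rooms     | Taylor
Distant Shores  | Green 
Midnight Sun    | Davis 
The Glass Key   | Davis 
Northern Lights | Davis 
The Long Road   | Young 


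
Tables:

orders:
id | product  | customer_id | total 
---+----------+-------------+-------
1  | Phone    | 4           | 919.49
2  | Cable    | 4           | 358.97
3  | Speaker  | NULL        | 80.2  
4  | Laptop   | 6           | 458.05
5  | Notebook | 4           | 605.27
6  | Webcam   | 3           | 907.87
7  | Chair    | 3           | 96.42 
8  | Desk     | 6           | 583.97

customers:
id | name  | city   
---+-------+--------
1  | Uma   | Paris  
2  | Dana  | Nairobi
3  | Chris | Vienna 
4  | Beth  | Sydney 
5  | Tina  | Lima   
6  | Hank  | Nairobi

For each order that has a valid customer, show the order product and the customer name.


INNER JOIN keeps only orders rows whose customer_id matches an id in customers. Walk through each order:
  - order 1 (Phone): customer_id=4 -> matches Beth
  - order 2 (Cable): customer_id=4 -> matches Beth
  - order 3 (Speaker): customer_id=NULL, no match -> dropped
  - order 4 (Laptop): customer_id=6 -> matches Hank
  - order 5 (Notebook): customer_id=4 -> matches Beth
  - order 6 (Webcam): customer_id=3 -> matches Chris
  - order 7 (Chair): customer_id=3 -> matches Chris
  - order 8 (Desk): customer_id=6 -> matches Hank
So 1 of 8 rows is dropped.

SQL:
SELECT a.product, b.name AS customer
FROM orders a
INNER JOIN customers b ON a.customer_id = b.id

Result:
product  | customer
---------+---------
Phone    | Beth    
Cable    | Beth    
Laptop   | Hank    
Notebook | Beth    
Webcam   | Chris   
Chair    | Chris   
Desk     | Hank    


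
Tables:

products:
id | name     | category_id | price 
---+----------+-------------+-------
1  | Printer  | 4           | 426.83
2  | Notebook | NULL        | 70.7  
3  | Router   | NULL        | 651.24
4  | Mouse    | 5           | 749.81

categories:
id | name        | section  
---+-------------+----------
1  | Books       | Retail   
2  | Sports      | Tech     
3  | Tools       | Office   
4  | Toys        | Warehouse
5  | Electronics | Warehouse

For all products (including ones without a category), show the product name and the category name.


LEFT JOIN keeps every row from products (the left table); where category_id has no match in categories, the category columns become NULL. Walk through each product:
  - product 1 (Printer): category_id=4 -> matches Toys
  - product 2 (Notebook): category_id=NULL, no match -> kept with NULL
  - product 3 (Router): category_id=NULL, no match -> kept with NULL
  - product 4 (Mouse): category_id=5 -> matches Electronics
All 4 rows appear; 2 have NULL category.

SQL:
SELECT a.name, b.name AS category
FROM products a
LEFT JOIN categories b ON a.category_id = b.id

Result:
name     | category   
---------+------------
Printer  | Toys       
Notebook | NULL       
Router   | NULL       
Mouse    | Electronics


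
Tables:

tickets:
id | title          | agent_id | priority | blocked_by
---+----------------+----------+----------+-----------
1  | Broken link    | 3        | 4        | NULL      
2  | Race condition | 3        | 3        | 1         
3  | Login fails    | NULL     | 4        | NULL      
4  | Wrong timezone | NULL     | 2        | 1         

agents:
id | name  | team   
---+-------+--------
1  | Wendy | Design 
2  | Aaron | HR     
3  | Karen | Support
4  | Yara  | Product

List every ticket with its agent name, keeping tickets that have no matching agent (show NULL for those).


LEFT JOIN keeps every row from tickets (the left table); where agent_id has no match in agents, the agent columns become NULL. Walk through each ticket:
  - ticket 1 (Broken link): agent_id=3 -> matches Karen
  - ticket 2 (Race condition): agent_id=3 -> matches Karen
  - ticket 3 (Login fails): agent_id=NULL, no match -> kept with NULL
  - ticket 4 (Wrong timezone): agent_id=NULL, no match -> kept with NULL
All 4 rows appear; 2 have NULL agent.

SQL:
SELECT a.title, b.name AS agent
FROM tickets a
LEFT JOIN agents b ON a.agent_id = b.id

Result:
title          | agent
---------------+------
Broken link    | Karen
Race condition | Karen
Login fails    | NULL 
Wrong timezone | NULL 


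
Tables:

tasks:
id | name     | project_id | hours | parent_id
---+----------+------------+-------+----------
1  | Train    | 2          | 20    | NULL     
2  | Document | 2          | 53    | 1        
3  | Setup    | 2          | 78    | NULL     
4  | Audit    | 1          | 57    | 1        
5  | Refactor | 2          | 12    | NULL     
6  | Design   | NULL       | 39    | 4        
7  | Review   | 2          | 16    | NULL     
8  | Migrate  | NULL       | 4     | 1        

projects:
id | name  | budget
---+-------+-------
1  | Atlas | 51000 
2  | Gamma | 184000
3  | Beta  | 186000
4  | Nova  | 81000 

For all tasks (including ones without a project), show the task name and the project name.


LEFT JOIN keeps every row from tasks (the left table); where project_id has no match in projects, the project columns become NULL. Walk through each task:
  - task 1 (Train): project_id=2 -> matches Gamma
  - task 2 (Document): project_id=2 -> matches Gamma
  - task 3 (Setup): project_id=2 -> matches Gamma
  - task 4 (Audit): project_id=1 -> matches Atlas
  - task 5 (Refactor): project_id=2 -> matches Gamma
  - task 6 (Design): project_id=NULL, no match -> kept with NULL
  - task 7 (Review): project_id=2 -> matches Gamma
  - task 8 (Migrate): project_id=NULL, no match -> kept with NULL
All 8 rows appear; 2 have NULL project.

SQL:
SELECT a.name, b.name AS project
FROM tasks a
LEFT JOIN projects b ON a.project_id = b.id

Result:
name     | project
---------+--------
Train    | Gamma  
Document | Gamma  
Setup    | Gamma  
Audit    | Atlas  
Refactor | Gamma  
Design   | NULL   
Review   | Gamma  
Migrate  | NULL   


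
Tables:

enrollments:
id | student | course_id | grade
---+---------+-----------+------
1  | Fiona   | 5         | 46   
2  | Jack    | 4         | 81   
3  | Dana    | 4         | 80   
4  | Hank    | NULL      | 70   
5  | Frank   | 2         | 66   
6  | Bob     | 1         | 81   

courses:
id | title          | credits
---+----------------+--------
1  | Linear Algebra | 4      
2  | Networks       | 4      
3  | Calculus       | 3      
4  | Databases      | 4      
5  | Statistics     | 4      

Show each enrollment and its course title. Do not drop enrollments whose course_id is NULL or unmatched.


LEFT JOIN keeps every row from enrollments (the left table); where course_id has no match in courses, the course columns become NULL. Walk through each enrollment:
  - enrollment 1 (Fiona): course_id=5 -> matches Statistics
  - enrollment 2 (Jack): course_id=4 -> matches Databases
  - enrollment 3 (Dana): course_id=4 -> matches Databases
  - enrollment 4 (Hank): course_id=NULL, no match -> kept with NULL
  - enrollment 5 (Frank): course_id=2 -> matches Networks
  - enrollment 6 (Bob): course_id=1 -> matches Linear Algebra
All 6 rows appear; 1 has NULL course.

SQL:
SELECT a.student, b.title AS course
FROM enrollments a
LEFT JOIN courses b ON a.course_id = b.id

Result:
student | course        
--------+---------------
Fiona   | Statistics    
Jack    | Databases     
Dana    | Databases     
Hank    | NULL          
Frank   | Networks      
Bob     | Linear Algebra


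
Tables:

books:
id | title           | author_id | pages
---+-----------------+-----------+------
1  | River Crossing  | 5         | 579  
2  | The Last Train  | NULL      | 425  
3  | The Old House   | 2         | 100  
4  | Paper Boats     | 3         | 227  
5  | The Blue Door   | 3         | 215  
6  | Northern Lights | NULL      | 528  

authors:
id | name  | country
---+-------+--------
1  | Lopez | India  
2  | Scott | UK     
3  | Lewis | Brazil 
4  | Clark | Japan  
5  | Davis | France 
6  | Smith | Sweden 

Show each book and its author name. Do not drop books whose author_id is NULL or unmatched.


LEFT JOIN keeps every row from books (the left table); where author_id has no match in authors, the author columns become NULL. Walk through each book:
  - book 1 (River Crossing): author_id=5 -> matches Davis
  - book 2 (The Last Train): author_id=NULL, no match -> kept with NULL
  - book 3 (The Old House): author_id=2 -> matches Scott
  - book 4 (Paper Boats): author_id=3 -> matches Lewis
  - book 5 (The Blue Door): author_id=3 -> matches Lewis
  - book 6 (Northern Lights): author_id=NULL, no match -> kept with NULL
All 6 rows appear; 2 have NULL author.

SQL:
SELECT a.title, b.name AS author
FROM books a
LEFT JOIN authors b ON a.author_id = b.id

Result:
title           | author
----------------+-------
River Crossing  | Davis 
The Last Train  | NULL  
The Old House   | Scott 
Paper Boats     | Lewis 
The Blue Door   | Lewis 
Northern Lights | NULL  


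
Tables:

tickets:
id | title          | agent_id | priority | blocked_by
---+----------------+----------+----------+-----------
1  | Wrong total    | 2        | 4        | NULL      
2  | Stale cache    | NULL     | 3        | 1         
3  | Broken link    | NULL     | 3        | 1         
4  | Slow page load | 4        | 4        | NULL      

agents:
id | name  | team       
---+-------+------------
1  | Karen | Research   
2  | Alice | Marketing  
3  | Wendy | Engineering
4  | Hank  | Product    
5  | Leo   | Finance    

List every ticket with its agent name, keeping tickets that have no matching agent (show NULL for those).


LEFT JOIN keeps every row from tickets (the left table); where agent_id has no match in agents, the agent columns become NULL. Walk through each ticket:
  - ticket 1 (Wrong total): agent_id=2 -> matches Alice
  - ticket 2 (Stale cache): agent_id=NULL, no match -> kept with NULL
  - ticket 3 (Broken link): agent_id=NULL, no match -> kept with NULL
  - ticket 4 (Slow page load): agent_id=4 -> matches Hank
All 4 rows appear; 2 have NULL agent.

SQL:
SELECT a.title, b.name AS agent
FROM tickets a
LEFT JOIN agents b ON a.agent_id = b.id

Result:
title          | agent
---------------+------
Wrong total    | Alice
Stale cache    | NULL 
Broken link    | NULL 
Slow page load | Hank 


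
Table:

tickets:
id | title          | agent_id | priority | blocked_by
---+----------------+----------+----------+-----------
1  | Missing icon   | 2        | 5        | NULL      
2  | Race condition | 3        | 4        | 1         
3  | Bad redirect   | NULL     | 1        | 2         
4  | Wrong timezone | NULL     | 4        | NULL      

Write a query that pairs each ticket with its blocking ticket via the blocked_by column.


This is a self-join: tickets is joined to a second copy of itself, matching each row's blocked_by to another row's id. Use LEFT JOIN so rows with blocked_by=NULL are kept.
  - ticket 1 (Missing icon): blocked_by=NULL -> NULL
  - ticket 2 (Race condition): blocked_by=1 -> Missing icon
  - ticket 3 (Bad redirect): blocked_by=2 -> Race condition
  - ticket 4 (Wrong timezone): blocked_by=NULL -> NULL

SQL:
SELECT a.title AS item, b.title AS blocked_by
FROM tickets a
LEFT JOIN tickets b ON a.blocked_by = b.id

Result:
item           | blocked_by    
---------------+---------------
Missing icon   | NULL          
Race condition | Missing icon  
Bad redirect   | Race condition
Wrong timezone | NULL          


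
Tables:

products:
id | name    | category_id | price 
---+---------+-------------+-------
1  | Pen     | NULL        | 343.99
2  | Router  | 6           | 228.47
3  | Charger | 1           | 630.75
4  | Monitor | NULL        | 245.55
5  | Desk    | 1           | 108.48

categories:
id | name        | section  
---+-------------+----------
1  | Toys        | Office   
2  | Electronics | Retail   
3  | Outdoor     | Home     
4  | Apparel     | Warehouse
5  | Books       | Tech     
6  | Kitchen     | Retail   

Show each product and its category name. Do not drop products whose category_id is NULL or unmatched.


LEFT JOIN keeps every row from products (the left table); where category_id has no match in categories, the category columns become NULL. Walk through each product:
  - product 1 (Pen): category_id=NULL, no match -> kept with NULL
  - product 2 (Router): category_id=6 -> matches Kitchen
  - product 3 (Charger): category_id=1 -> matches Toys
  - product 4 (Monitor): category_id=NULL, no match -> kept with NULL
  - product 5 (Desk): category_id=1 -> matches Toys
All 5 rows appear; 2 have NULL category.

SQL:
SELECT a.name, b.name AS category
FROM products a
LEFT JOIN categories b ON a.category_id = b.id

Result:
name    | category
--------+---------
Pen     | NULL    
Router  | Kitchen 
Charger | Toys    
Monitor | NULL    
Desk    | Toys    


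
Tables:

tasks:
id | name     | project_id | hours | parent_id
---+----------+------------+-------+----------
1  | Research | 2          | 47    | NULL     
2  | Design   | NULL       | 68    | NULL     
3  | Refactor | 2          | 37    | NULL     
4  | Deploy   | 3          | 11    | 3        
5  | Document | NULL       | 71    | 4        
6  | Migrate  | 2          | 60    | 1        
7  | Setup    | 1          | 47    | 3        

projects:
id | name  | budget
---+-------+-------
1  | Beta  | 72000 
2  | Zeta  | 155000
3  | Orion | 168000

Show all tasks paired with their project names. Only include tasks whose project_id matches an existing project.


INNER JOIN keeps only tasks rows whose project_id matches an id in projects. Walk through each task:
  - task 1 (Research): project_id=2 -> matches Zeta
  - task 2 (Design): project_id=NULL, no match -> dropped
  - task 3 (Refactor): project_id=2 -> matches Zeta
  - task 4 (Deploy): project_id=3 -> matches Orion
  - task 5 (Document): project_id=NULL, no match -> dropped
  - task 6 (Migrate): project_id=2 -> matches Zeta
  - task 7 (Setup): project_id=1 -> matches Beta
So 2 of 7 rows are dropped.

SQL:
SELECT a.name, b.name AS project
FROM tasks a
INNER JOIN projects b ON a.project_id = b.id

Result:
name     | project
---------+--------
Research | Zeta   
Refactor | Zeta   
Deploy   | Orion  
Migrate  | Zeta   
Setup    | Beta   


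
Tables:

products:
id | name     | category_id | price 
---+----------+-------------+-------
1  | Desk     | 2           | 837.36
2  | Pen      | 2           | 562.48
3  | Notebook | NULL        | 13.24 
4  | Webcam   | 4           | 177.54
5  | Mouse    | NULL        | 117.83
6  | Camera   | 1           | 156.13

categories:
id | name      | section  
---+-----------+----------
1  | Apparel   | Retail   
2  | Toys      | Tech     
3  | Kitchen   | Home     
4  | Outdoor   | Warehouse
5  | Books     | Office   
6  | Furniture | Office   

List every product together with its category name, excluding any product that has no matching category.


INNER JOIN keeps only products rows whose category_id matches an id in categories. Walk through each product:
  - product 1 (Desk): category_id=2 -> matches Toys
  - product 2 (Pen): category_id=2 -> matches Toys
  - product 3 (Notebook): category_id=NULL, no match -> dropped
  - product 4 (Webcam): category_id=4 -> matches Outdoor
  - product 5 (Mouse): category_id=NULL, no match -> dropped
  - product 6 (Camera): category_id=1 -> matches Apparel
So 2 of 6 rows are dropped.

SQL:
SELECT a.name, b.name AS category
FROM products a
INNER JOIN categories b ON a.category_id = b.id

Result:
name   | category
-------+---------
Desk   | Toys    
Pen    | Toys    
Webcam | Outdoor 
Camera | Apparel 


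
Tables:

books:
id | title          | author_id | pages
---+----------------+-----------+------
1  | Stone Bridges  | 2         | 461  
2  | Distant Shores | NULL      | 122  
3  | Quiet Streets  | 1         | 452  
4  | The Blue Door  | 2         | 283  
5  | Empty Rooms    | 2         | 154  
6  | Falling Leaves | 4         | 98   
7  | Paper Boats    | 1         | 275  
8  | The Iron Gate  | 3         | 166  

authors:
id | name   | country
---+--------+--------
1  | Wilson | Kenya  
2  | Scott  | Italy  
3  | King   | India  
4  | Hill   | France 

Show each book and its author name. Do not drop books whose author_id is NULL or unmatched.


LEFT JOIN keeps every row from books (the left table); where author_id has no match in authors, the author columns become NULL. Walk through each book:
  - book 1 (Stone Bridges): author_id=2 -> matches Scott
  - book 2 (Distant Shores): author_id=NULL, no match -> kept with NULL
  - book 3 (Quiet Streets): author_id=1 -> matches Wilson
  - book 4 (The Blue Door): author_id=2 -> matches Scott
  - book 5 (Empty Rooms): author_id=2 -> matches Scott
  - book 6 (Falling Leaves): author_id=4 -> matches Hill
  - book 7 (Paper Boats): author_id=1 -> matches Wilson
  - book 8 (The Iron Gate): author_id=3 -> matches King
All 8 rows appear; 1 has NULL author.

SQL:
SELECT a.title, b.name AS author
FROM books a
LEFT JOIN authors b ON a.author_id = b.id

Result:
title          | author
---------------+-------
Stone Bridges  | Scott 
Distant Shores | NULL  
Quiet Streets  | Wilson
The Blue Door  | Scott 
Empty Rooms    | Scott 
Falling Leaves | Hill  
Paper Boats    | Wilson
The Iron Gate  | King  


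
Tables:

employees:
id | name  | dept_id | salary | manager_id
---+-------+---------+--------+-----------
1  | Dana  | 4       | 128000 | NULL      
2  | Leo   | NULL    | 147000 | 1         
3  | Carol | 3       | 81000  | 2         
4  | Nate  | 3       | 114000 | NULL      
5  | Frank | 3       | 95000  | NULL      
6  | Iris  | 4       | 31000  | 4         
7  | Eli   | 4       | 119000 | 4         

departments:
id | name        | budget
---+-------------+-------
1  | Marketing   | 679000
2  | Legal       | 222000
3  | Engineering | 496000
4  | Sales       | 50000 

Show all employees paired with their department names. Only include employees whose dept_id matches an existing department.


INNER JOIN keeps only employees rows whose dept_id matches an id in departments. Walk through each employee:
  - employee 1 (Dana): dept_id=4 -> matches Sales
  - employee 2 (Leo): dept_id=NULL, no match -> dropped
  - employee 3 (Carol): dept_id=3 -> matches Engineering
  - employee 4 (Nate): dept_id=3 -> matches Engineering
  - employee 5 (Frank): dept_id=3 -> matches Engineering
  - employee 6 (Iris): dept_id=4 -> matches Sales
  - employee 7 (Eli): dept_id=4 -> matches Sales
So 1 of 7 rows is dropped.

SQL:
SELECT a.name, b.name AS department
FROM employees a
INNER JOIN departments b ON a.dept_id = b.id

Result:
name  | department 
------+------------
Dana  | Sales      
Carol | Engineering
Nate  | Engineering
Frank | Engineering
Iris  | Sales      
Eli   | Sales      


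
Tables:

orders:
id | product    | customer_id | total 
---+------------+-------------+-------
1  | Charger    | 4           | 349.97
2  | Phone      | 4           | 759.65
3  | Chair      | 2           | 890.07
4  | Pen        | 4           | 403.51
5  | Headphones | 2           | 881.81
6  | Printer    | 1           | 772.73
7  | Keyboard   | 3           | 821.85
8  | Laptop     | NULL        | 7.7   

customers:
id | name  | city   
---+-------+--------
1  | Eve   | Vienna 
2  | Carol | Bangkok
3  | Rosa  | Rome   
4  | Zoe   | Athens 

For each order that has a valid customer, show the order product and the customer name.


INNER JOIN keeps only orders rows whose customer_id matches an id in customers. Walk through each order:
  - order 1 (Charger): customer_id=4 -> matches Zoe
  - order 2 (Phone): customer_id=4 -> matches Zoe
  - order 3 (Chair): customer_id=2 -> matches Carol
  - order 4 (Pen): customer_id=4 -> matches Zoe
  - order 5 (Headphones): customer_id=2 -> matches Carol
  - order 6 (Printer): customer_id=1 -> matches Eve
  - order 7 (Keyboard): customer_id=3 -> matches Rosa
  - order 8 (Laptop): customer_id=NULL, no match -> dropped
So 1 of 8 rows is dropped.

SQL:
SELECT a.product, b.name AS customer
FROM orders a
INNER JOIN customers b ON a.customer_id = b.id

Result:
product    | customer
-----------+---------
Charger    | Zoe     
Phone      | Zoe     
Chair      | Carol   
Pen        | Zoe     
Headphones | Carol   
Printer    | Eve     
Keyboard   | Rosa    


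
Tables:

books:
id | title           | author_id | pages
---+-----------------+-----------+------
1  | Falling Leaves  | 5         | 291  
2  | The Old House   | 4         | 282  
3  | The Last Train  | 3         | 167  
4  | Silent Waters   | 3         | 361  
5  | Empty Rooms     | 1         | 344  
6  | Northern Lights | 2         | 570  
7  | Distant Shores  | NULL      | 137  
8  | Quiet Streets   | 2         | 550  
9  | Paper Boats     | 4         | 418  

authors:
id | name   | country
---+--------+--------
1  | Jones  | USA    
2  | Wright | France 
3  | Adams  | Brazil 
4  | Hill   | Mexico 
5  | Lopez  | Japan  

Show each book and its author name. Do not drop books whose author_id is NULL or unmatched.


LEFT JOIN keeps every row from books (the left table); where author_id has no match in authors, the author columns become NULL. Walk through each book:
  - book 1 (Falling Leaves): author_id=5 -> matches Lopez
  - book 2 (The Old House): author_id=4 -> matches Hill
  - book 3 (The Last Train): author_id=3 -> matches Adams
  - book 4 (Silent Waters): author_id=3 -> matches Adams
  - book 5 (Empty Rooms): author_id=1 -> matches Jones
  - book 6 (Northern Lights): author_id=2 -> matches Wright
  - book 7 (Distant Shores): author_id=NULL, no match -> kept with NULL
  - book 8 (Quiet Streets): author_id=2 -> matches Wright
  - book 9 (Paper Boats): author_id=4 -> matches Hill
All 9 rows appear; 1 has NULL author.

SQL:
SELECT a.title, b.name AS author
FROM books a
LEFT JOIN authors b ON a.author_id = b.id

Result:
title           | author
----------------+-------
Falling Leaves  | Lopez 
The Old House   | Hill  
The Last Train  | Adams 
Silent Waters   | Adams 
Empty Rooms     | Jones 
Northern Lights | Wright
Distant Shores  | NULL  
Quiet Streets   | Wright
Paper Boats     | Hill  


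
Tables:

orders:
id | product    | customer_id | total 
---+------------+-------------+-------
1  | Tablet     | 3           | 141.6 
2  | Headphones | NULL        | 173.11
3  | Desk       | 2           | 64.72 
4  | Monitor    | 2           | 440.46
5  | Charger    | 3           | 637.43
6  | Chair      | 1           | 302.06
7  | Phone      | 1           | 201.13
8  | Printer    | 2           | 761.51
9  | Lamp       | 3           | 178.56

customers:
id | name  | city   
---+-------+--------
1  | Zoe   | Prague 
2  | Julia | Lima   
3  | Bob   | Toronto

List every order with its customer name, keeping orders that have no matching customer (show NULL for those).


LEFT JOIN keeps every row from orders (the left table); where customer_id has no match in customers, the customer columns become NULL. Walk through each order:
  - order 1 (Tablet): customer_id=3 -> matches Bob
  - order 2 (Headphones): customer_id=NULL, no match -> kept with NULL
  - order 3 (Desk): customer_id=2 -> matches Julia
  - order 4 (Monitor): customer_id=2 -> matches Julia
  - order 5 (Charger): customer_id=3 -> matches Bob
  - order 6 (Chair): customer_id=1 -> matches Zoe
  - order 7 (Phone): customer_id=1 -> matches Zoe
  - order 8 (Printer): customer_id=2 -> matches Julia
  - order 9 (Lamp): customer_id=3 -> matches Bob
All 9 rows appear; 1 has NULL customer.

SQL:
SELECT a.product, b.name AS customer
FROM orders a
LEFT JOIN customers b ON a.customer_id = b.id

Result:
product    | customer
-----------+---------
Tablet     | Bob     
Headphones | NULL    
Desk       | Julia   
Monitor    | Julia   
Charger    | Bob     
Chair      | Zoe     
Phone      | Zoe     
Printer    | Julia   
Lamp       | Bob     


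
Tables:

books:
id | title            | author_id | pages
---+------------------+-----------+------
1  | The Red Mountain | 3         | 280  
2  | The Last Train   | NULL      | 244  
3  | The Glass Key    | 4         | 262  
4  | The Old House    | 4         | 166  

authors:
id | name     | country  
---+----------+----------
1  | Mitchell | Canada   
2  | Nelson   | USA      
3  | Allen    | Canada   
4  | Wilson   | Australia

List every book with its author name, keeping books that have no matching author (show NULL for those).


LEFT JOIN keeps every row from books (the left table); where author_id has no match in authors, the author columns become NULL. Walk through each book:
  - book 1 (The Red Mountain): author_id=3 -> matches Allen
  - book 2 (The Last Train): author_id=NULL, no match -> kept with NULL
  - book 3 (The Glass Key): author_id=4 -> matches Wilson
  - book 4 (The Old House): author_id=4 -> matches Wilson
All 4 rows appear; 1 has NULL author.

SQL:
SELECT a.title, b.name AS author
FROM books a
LEFT JOIN authors b ON a.author_id = b.id

Result:
title            | author
-----------------+-------
The Red Mountain | Allen 
The Last Train   | NULL  
The Glass Key    | Wilson
The Old House    | Wilson


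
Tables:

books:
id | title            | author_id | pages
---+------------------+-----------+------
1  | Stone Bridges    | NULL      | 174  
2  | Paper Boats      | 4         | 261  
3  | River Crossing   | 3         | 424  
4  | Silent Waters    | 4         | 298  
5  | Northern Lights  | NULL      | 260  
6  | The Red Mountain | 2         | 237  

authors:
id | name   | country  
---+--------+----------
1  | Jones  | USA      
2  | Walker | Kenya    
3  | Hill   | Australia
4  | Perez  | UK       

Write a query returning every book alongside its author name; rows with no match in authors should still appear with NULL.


LEFT JOIN keeps every row from books (the left table); where author_id has no match in authors, the author columns become NULL. Walk through each book:
  - book 1 (Stone Bridges): author_id=NULL, no match -> kept with NULL
  - book 2 (Paper Boats): author_id=4 -> matches Perez
  - book 3 (River Crossing): author_id=3 -> matches Hill
  - book 4 (Silent Waters): author_id=4 -> matches Perez
  - book 5 (Northern Lights): author_id=NULL, no match -> kept with NULL
  - book 6 (The Red Mountain): author_id=2 -> matches Walker
All 6 rows appear; 2 have NULL author.

SQL:
SELECT a.title, b.name AS author
FROM books a
LEFT JOIN authors b ON a.author_id = b.id

Result:
title            | author
-----------------+-------
Stone Bridges    | NULL  
Paper Boats      | Perez 
River Crossing   | Hill  
Silent Waters    | Perez 
Northern Lights  | NULL  
The Red Mountain | Walker


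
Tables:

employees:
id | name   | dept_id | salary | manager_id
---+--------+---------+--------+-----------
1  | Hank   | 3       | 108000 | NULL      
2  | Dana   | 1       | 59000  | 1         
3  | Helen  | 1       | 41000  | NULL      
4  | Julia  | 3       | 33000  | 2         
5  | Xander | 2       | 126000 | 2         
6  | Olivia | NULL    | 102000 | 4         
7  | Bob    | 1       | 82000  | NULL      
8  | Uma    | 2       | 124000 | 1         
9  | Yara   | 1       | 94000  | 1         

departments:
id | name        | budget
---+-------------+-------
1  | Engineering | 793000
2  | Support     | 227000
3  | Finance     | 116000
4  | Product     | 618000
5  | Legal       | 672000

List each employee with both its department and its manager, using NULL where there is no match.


Two LEFT JOINs from the same base table employees: one to departments via dept_id, one to employees itself via manager_id. Both are LEFT so every employee is preserved.
Match against departments:
  - employee 1 (Hank): dept_id=3 -> matches Finance
  - employee 2 (Dana): dept_id=1 -> matches Engineering
  - employee 3 (Helen): dept_id=1 -> matches Engineering
  - employee 4 (Julia): dept_id=3 -> matches Finance
  - employee 5 (Xander): dept_id=2 -> matches Support
  - employee 6 (Olivia): dept_id=NULL, no match -> kept with NULL
  - employee 7 (Bob): dept_id=1 -> matches Engineering
  - employee 8 (Uma): dept_id=2 -> matches Support
  - employee 9 (Yara): dept_id=1 -> matches Engineering
Match against employees (self):
  - employee 1 (Hank): manager_id=NULL -> NULL
  - employee 2 (Dana): manager_id=1 -> Hank
  - employee 3 (Helen): manager_id=NULL -> NULL
  - employee 4 (Julia): manager_id=2 -> Dana
  - employee 5 (Xander): manager_id=2 -> Dana
  - employee 6 (Olivia): manager_id=4 -> Julia
  - employee 7 (Bob): manager_id=NULL -> NULL
  - employee 8 (Uma): manager_id=1 -> Hank
  - employee 9 (Yara): manager_id=1 -> Hank

SQL:
SELECT a.name, b.name AS department, c.name AS manager
FROM employees a
LEFT JOIN departments b ON a.dept_id = b.id
LEFT JOIN employees c ON a.manager_id = c.id

Result:
name   | department  | manager
-------+-------------+--------
Hank   | Finance     | NULL   
Dana   | Engineering | Hank   
Helen  | Engineering | NULL   
Julia  | Finance     | Dana   
Xander | Support     | Dana   
Olivia | NULL        | Julia  
Bob    | Engineering | NULL   
Uma    | Support     | Hank   
Yara   | Engineering | Hank   


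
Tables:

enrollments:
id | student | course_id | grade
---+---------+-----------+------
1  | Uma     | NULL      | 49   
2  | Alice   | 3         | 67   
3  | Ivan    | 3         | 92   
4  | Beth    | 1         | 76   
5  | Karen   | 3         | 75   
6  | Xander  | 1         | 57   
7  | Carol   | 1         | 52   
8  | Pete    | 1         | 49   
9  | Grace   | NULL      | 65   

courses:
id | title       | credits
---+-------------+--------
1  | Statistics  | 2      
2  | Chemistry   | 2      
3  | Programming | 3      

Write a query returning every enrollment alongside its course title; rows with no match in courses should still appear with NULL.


LEFT JOIN keeps every row from enrollments (the left table); where course_id has no match in courses, the course columns become NULL. Walk through each enrollment:
  - enrollment 1 (Uma): course_id=NULL, no match -> kept with NULL
  - enrollment 2 (Alice): course_id=3 -> matches Programming
  - enrollment 3 (Ivan): course_id=3 -> matches Programming
  - enrollment 4 (Beth): course_id=1 -> matches Statistics
  - enrollment 5 (Karen): course_id=3 -> matches Programming
  - enrollment 6 (Xander): course_id=1 -> matches Statistics
  - enrollment 7 (Carol): course_id=1 -> matches Statistics
  - enrollment 8 (Pete): course_id=1 -> matches Statistics
  - enrollment 9 (Grace): course_id=NULL, no match -> kept with NULL
All 9 rows appear; 2 have NULL course.

SQL:
SELECT a.student, b.title AS course
FROM enrollments a
LEFT JOIN courses b ON a.course_id = b.id

Result:
student | course     
--------+------------
Uma     | NULL       
Alice   | Programming
Ivan    | Programming
Beth    | Statistics 
Karen   | Programming
Xander  | Statistics 
Carol   | Statistics 
Pete    | Statistics 
Grace   | NULL       
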